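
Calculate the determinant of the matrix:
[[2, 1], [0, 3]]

For a 2×2 matrix [[a, b], [c, d]], det = ad - bc
det = (2)(3) - (1)(0) = 6 - 0 = 6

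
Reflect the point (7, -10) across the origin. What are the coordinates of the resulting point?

Reflection across origin: (7, -10) → (-7, 10)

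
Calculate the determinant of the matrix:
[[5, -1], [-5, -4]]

For a 2×2 matrix [[a, b], [c, d]], det = ad - bc
det = (5)(-4) - (-1)(-5) = -20 - 5 = -25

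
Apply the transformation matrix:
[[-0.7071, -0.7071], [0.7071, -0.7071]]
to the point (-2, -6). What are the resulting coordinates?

Matrix multiplication:
[[-0.7071, -0.7071], [0.7071, -0.7071]] × [-2, -6]ᵀ
= [(-0.7071)(-2) + (-0.7071)(-6), (0.7071)(-2) + (-0.7071)(-6)]ᵀ
= [5.6568, 2.8284]ᵀ
Result: (5.6568, 2.8284)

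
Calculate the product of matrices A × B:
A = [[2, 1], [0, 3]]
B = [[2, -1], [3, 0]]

Matrix multiplication:
C[0][0] = 2×2 + 1×3 = 7
C[0][1] = 2×-1 + 1×0 = -2
C[1][0] = 0×2 + 3×3 = 9
C[1][1] = 0×-1 + 3×0 = 0
Result: [[7, -2], [9, 0]]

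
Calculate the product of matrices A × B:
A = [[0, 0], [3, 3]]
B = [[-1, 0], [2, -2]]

Matrix multiplication:
C[0][0] = 0×-1 + 0×2 = 0
C[0][1] = 0×0 + 0×-2 = 0
C[1][0] = 3×-1 + 3×2 = 3
C[1][1] = 3×0 + 3×-2 = -6
Result: [[0, 0], [3, -6]]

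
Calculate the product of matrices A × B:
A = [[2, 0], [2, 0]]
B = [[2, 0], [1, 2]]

Matrix multiplication:
C[0][0] = 2×2 + 0×1 = 4
C[0][1] = 2×0 + 0×2 = 0
C[1][0] = 2×2 + 0×1 = 4
C[1][1] = 2×0 + 0×2 = 0
Result: [[4, 0], [4, 0]]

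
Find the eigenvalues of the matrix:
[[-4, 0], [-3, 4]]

Characteristic equation: det(A - λI) = 0
λ² - (trace)λ + (det) = 0
trace = -4 + 4 = 0, det = (-4)(4) - (0)(-3) = -16
λ² - (0)λ + (-16) = 0
λ = (0 ± √((0)² - 4·(-16))) / 2 = (0 ± √64) / 2
Solving: λ = -4, 4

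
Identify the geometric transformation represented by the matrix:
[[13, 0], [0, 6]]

This matrix represents: non-uniform scaling by sx = 13, sy = 6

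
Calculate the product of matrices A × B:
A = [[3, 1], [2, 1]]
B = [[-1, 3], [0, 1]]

Matrix multiplication:
C[0][0] = 3×-1 + 1×0 = -3
C[0][1] = 3×3 + 1×1 = 10
C[1][0] = 2×-1 + 1×0 = -2
C[1][1] = 2×3 + 1×1 = 7
Result: [[-3, 10], [-2, 7]]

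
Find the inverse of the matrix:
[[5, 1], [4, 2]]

For [[a,b],[c,d]], inverse = (1/det)·[[d,-b],[-c,a]]
det = (5)(2) - (1)(4) = 10 - 4 = 6
Inverse = (1/6)·[[2, -1], [-4, 5]]
= [[1/3, -1/6], [-2/3, 5/6]]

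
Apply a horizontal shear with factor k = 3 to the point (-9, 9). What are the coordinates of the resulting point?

Shear matrix for horizontal shear with factor k = 3:
[[1, 3], [0, 1]]
Result: (-9, 9) → (18, 9)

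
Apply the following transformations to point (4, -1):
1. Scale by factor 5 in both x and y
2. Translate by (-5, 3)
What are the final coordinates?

Step 1: Scale (4, -1) by 5 → (20, -5)
Step 2: Translate by (-5, 3) → (15, -2)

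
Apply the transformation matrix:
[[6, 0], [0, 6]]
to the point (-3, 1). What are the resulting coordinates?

Matrix multiplication:
[[6, 0], [0, 6]] × [-3, 1]ᵀ
= [(6)(-3) + (0)(1), (0)(-3) + (6)(1)]ᵀ
= [-18, 6]ᵀ
Result: (-18, 6)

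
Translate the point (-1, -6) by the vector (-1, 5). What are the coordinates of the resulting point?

Translation by (-1, 5) (homogeneous matrix [[1, 0, -1], [0, 1, 5], [0, 0, 1]]):
x' = -1 + -1 = -2
y' = -6 + 5 = -1
Result: (-2, -1)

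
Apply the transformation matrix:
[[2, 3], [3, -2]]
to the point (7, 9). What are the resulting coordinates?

Matrix multiplication:
[[2, 3], [3, -2]] × [7, 9]ᵀ
= [(2)(7) + (3)(9), (3)(7) + (-2)(9)]ᵀ
= [41, 3]ᵀ
Result: (41, 3)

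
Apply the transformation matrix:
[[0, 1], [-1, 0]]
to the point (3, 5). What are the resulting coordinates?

Matrix multiplication:
[[0, 1], [-1, 0]] × [3, 5]ᵀ
= [(0)(3) + (1)(5), (-1)(3) + (0)(5)]ᵀ
= [5, -3]ᵀ
Result: (5, -3)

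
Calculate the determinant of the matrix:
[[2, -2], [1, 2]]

For a 2×2 matrix [[a, b], [c, d]], det = ad - bc
det = (2)(2) - (-2)(1) = 4 - -2 = 6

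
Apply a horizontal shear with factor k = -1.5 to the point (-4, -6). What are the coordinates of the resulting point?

Shear matrix for horizontal shear with factor k = -1.5:
[[1, -1.50], [0, 1]]
Result: (-4, -6) → (5, -6)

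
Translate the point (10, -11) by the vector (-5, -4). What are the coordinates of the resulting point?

Translation by (-5, -4) (homogeneous matrix [[1, 0, -5], [0, 1, -4], [0, 0, 1]]):
x' = 10 + -5 = 5
y' = -11 + -4 = -15
Result: (5, -15)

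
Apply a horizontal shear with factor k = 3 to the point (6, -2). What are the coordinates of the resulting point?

Shear matrix for horizontal shear with factor k = 3:
[[1, 3], [0, 1]]
Result: (6, -2) → (0, -2)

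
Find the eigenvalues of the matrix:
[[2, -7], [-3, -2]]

Characteristic equation: det(A - λI) = 0
λ² - (trace)λ + (det) = 0
trace = 2 + -2 = 0, det = (2)(-2) - (-7)(-3) = -25
λ² - (0)λ + (-25) = 0
λ = (0 ± √((0)² - 4·(-25))) / 2 = (0 ± √100) / 2
Solving: λ = -5, 5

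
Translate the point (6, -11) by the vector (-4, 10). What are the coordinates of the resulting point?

Translation by (-4, 10) (homogeneous matrix [[1, 0, -4], [0, 1, 10], [0, 0, 1]]):
x' = 6 + -4 = 2
y' = -11 + 10 = -1
Result: (2, -1)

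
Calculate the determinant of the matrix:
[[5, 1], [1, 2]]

For a 2×2 matrix [[a, b], [c, d]], det = ad - bc
det = (5)(2) - (1)(1) = 10 - 1 = 9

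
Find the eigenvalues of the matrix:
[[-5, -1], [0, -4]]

Characteristic equation: det(A - λI) = 0
λ² - (trace)λ + (det) = 0
trace = -5 + -4 = -9, det = (-5)(-4) - (-1)(0) = 20
λ² - (-9)λ + (20) = 0
λ = (-9 ± √((-9)² - 4·(20))) / 2 = (-9 ± √1) / 2
Solving: λ = -5, -4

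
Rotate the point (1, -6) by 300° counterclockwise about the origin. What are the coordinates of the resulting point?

Rotation matrix for 300°: [[cos 300°, -sin 300°], [sin 300°, cos 300°]] ≈ [[0.500000, 0.866025], [-0.866025, 0.500000]]
[[0.500000, 0.866025], [-0.866025, 0.500000]] × [1, -6]ᵀ ≈ [-4.6962, -3.8660]ᵀ
Result: (-4.6962, -3.8660)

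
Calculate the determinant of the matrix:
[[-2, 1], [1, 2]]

For a 2×2 matrix [[a, b], [c, d]], det = ad - bc
det = (-2)(2) - (1)(1) = -4 - 1 = -5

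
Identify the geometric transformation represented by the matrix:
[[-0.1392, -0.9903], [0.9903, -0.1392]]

This matrix represents: rotation by 98° counterclockwise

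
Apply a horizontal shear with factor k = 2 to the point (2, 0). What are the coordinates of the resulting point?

Shear matrix for horizontal shear with factor k = 2:
[[1, 2], [0, 1]]
Result: (2, 0) → (2, 0)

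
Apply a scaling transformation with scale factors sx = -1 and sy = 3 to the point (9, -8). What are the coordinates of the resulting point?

Scaling matrix:
[[-1, 0], [0, 3]]
Result: (9 × -1, -8 × 3) = (-9, -24)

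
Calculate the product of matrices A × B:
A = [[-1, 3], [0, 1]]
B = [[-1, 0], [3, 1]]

Matrix multiplication:
C[0][0] = -1×-1 + 3×3 = 10
C[0][1] = -1×0 + 3×1 = 3
C[1][0] = 0×-1 + 1×3 = 3
C[1][1] = 0×0 + 1×1 = 1
Result: [[10, 3], [3, 1]]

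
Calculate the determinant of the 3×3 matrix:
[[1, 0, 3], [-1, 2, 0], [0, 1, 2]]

Expansion along first row:
det = 1·det([[2,0],[1,2]]) - 0·det([[-1,0],[0,2]]) + 3·det([[-1,2],[0,1]])
    = 1·(2·2 - 0·1) - 0·(-1·2 - 0·0) + 3·(-1·1 - 2·0)
    = 1·4 - 0·-2 + 3·-1
    = 4 + 0 + -3 = 1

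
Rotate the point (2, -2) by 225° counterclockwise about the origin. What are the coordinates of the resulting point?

Rotation matrix for 225°: [[cos 225°, -sin 225°], [sin 225°, cos 225°]] ≈ [[-0.707107, 0.707107], [-0.707107, -0.707107]]
[[-0.707107, 0.707107], [-0.707107, -0.707107]] × [2, -2]ᵀ ≈ [-2.8284, 0]ᵀ
Result: (-2.8284, 0)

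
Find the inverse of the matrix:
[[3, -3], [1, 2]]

For [[a,b],[c,d]], inverse = (1/det)·[[d,-b],[-c,a]]
det = (3)(2) - (-3)(1) = 6 - -3 = 9
Inverse = (1/9)·[[2, 3], [-1, 3]]
= [[2/9, 1/3], [-1/9, 1/3]]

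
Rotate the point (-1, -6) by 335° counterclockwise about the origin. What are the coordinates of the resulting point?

Rotation matrix for 335°: [[cos 335°, -sin 335°], [sin 335°, cos 335°]] ≈ [[0.906308, 0.422618], [-0.422618, 0.906308]]
[[0.906308, 0.422618], [-0.422618, 0.906308]] × [-1, -6]ᵀ ≈ [-3.4420, -5.0152]ᵀ
Result: (-3.4420, -5.0152)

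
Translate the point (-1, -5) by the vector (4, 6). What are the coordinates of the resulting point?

Translation by (4, 6) (homogeneous matrix [[1, 0, 4], [0, 1, 6], [0, 0, 1]]):
x' = -1 + 4 = 3
y' = -5 + 6 = 1
Result: (3, 1)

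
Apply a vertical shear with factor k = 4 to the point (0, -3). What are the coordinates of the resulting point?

Shear matrix for vertical shear with factor k = 4:
[[1, 0], [4, 1]]
Result: (0, -3) → (0, -3)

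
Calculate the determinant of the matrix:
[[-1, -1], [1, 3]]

For a 2×2 matrix [[a, b], [c, d]], det = ad - bc
det = (-1)(3) - (-1)(1) = -3 - -1 = -2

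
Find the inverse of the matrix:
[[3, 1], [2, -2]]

For [[a,b],[c,d]], inverse = (1/det)·[[d,-b],[-c,a]]
det = (3)(-2) - (1)(2) = -6 - 2 = -8
Inverse = (1/-8)·[[-2, -1], [-2, 3]]
= [[1/4, 1/8], [1/4, -3/8]]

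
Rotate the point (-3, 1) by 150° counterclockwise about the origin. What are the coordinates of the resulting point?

Rotation matrix for 150°: [[cos 150°, -sin 150°], [sin 150°, cos 150°]] ≈ [[-0.866025, -0.500000], [0.500000, -0.866025]]
[[-0.866025, -0.500000], [0.500000, -0.866025]] × [-3, 1]ᵀ ≈ [2.0981, -2.3660]ᵀ
Result: (2.0981, -2.3660)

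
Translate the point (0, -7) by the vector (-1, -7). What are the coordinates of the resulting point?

Translation by (-1, -7) (homogeneous matrix [[1, 0, -1], [0, 1, -7], [0, 0, 1]]):
x' = 0 + -1 = -1
y' = -7 + -7 = -14
Result: (-1, -14)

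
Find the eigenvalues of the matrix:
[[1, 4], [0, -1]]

Characteristic equation: det(A - λI) = 0
λ² - (trace)λ + (det) = 0
trace = 1 + -1 = 0, det = (1)(-1) - (4)(0) = -1
λ² - (0)λ + (-1) = 0
λ = (0 ± √((0)² - 4·(-1))) / 2 = (0 ± √4) / 2
Solving: λ = -1, 1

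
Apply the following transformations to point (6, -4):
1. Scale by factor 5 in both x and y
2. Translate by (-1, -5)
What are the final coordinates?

Step 1: Scale (6, -4) by 5 → (30, -20)
Step 2: Translate by (-1, -5) → (29, -25)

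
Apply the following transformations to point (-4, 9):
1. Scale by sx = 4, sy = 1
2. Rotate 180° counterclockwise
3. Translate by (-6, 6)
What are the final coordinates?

Step 1: Scale → (-16, 9)
Step 2: Rotate 180° → (16, -9)
Step 3: Translate → (10, -3)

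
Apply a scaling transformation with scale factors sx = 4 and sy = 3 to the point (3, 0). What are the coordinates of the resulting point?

Scaling matrix:
[[4, 0], [0, 3]]
Result: (3 × 4, 0 × 3) = (12, 0)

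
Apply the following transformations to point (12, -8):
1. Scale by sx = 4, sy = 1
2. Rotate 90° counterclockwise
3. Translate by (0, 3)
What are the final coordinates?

Step 1: Scale → (48, -8)
Step 2: Rotate 90° → (8, 48)
Step 3: Translate → (8, 51)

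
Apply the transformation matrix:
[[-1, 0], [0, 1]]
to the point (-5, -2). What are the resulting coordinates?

Matrix multiplication:
[[-1, 0], [0, 1]] × [-5, -2]ᵀ
= [(-1)(-5) + (0)(-2), (0)(-5) + (1)(-2)]ᵀ
= [5, -2]ᵀ
Result: (5, -2)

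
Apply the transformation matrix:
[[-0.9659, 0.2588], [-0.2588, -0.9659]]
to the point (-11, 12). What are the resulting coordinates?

Matrix multiplication:
[[-0.9659, 0.2588], [-0.2588, -0.9659]] × [-11, 12]ᵀ
= [(-0.9659)(-11) + (0.2588)(12), (-0.2588)(-11) + (-0.9659)(12)]ᵀ
= [13.7305, -8.7440]ᵀ
Result: (13.7305, -8.7440)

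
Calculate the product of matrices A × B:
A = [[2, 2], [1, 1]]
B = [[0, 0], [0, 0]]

Matrix multiplication:
C[0][0] = 2×0 + 2×0 = 0
C[0][1] = 2×0 + 2×0 = 0
C[1][0] = 1×0 + 1×0 = 0
C[1][1] = 1×0 + 1×0 = 0
Result: [[0, 0], [0, 0]]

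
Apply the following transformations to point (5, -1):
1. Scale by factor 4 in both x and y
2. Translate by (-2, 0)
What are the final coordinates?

Step 1: Scale (5, -1) by 4 → (20, -4)
Step 2: Translate by (-2, 0) → (18, -4)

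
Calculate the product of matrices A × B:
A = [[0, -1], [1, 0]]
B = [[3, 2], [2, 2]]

Matrix multiplication:
C[0][0] = 0×3 + -1×2 = -2
C[0][1] = 0×2 + -1×2 = -2
C[1][0] = 1×3 + 0×2 = 3
C[1][1] = 1×2 + 0×2 = 2
Result: [[-2, -2], [3, 2]]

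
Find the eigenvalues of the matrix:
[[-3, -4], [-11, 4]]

Characteristic equation: det(A - λI) = 0
λ² - (trace)λ + (det) = 0
trace = -3 + 4 = 1, det = (-3)(4) - (-4)(-11) = -56
λ² - (1)λ + (-56) = 0
λ = (1 ± √((1)² - 4·(-56))) / 2 = (1 ± √225) / 2
Solving: λ = -7, 8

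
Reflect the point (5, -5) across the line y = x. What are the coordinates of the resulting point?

Reflection across line y = x: (5, -5) → (-5, 5)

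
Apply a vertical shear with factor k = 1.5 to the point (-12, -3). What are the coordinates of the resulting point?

Shear matrix for vertical shear with factor k = 1.5:
[[1, 0], [1.50, 1]]
Result: (-12, -3) → (-12, -21)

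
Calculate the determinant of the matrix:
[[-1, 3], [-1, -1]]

For a 2×2 matrix [[a, b], [c, d]], det = ad - bc
det = (-1)(-1) - (3)(-1) = 1 - -3 = 4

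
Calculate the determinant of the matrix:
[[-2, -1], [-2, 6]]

For a 2×2 matrix [[a, b], [c, d]], det = ad - bc
det = (-2)(6) - (-1)(-2) = -12 - 2 = -14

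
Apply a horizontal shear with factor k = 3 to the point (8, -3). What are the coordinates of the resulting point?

Shear matrix for horizontal shear with factor k = 3:
[[1, 3], [0, 1]]
Result: (8, -3) → (-1, -3)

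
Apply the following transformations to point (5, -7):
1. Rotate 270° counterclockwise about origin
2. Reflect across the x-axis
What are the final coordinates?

Step 1: Rotate 270° → (-7, -5)
Step 2: Reflect across x-axis → (-7, 5)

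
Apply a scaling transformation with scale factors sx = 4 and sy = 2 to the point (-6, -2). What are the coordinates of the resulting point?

Scaling matrix:
[[4, 0], [0, 2]]
Result: (-6 × 4, -2 × 2) = (-24, -4)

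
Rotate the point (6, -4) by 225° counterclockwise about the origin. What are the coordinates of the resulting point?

Rotation matrix for 225°: [[cos 225°, -sin 225°], [sin 225°, cos 225°]] ≈ [[-0.707107, 0.707107], [-0.707107, -0.707107]]
[[-0.707107, 0.707107], [-0.707107, -0.707107]] × [6, -4]ᵀ ≈ [-7.0711, -1.4142]ᵀ
Result: (-7.0711, -1.4142)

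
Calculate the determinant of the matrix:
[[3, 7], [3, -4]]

For a 2×2 matrix [[a, b], [c, d]], det = ad - bc
det = (3)(-4) - (7)(3) = -12 - 21 = -33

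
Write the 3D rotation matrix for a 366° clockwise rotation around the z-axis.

Rotation matrix for clockwise 366° around z-axis:
A clockwise rotation by 366° is a counterclockwise rotation by -366°.
cos(-366°) = 0.9945, sin(-366°) = -0.1045
Result: [[0.9945, 0.1045, 0], [-0.1045, 0.9945, 0], [0, 0, 1]]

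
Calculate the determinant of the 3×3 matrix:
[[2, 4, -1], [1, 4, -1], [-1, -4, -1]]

Expansion along first row:
det = 2·det([[4,-1],[-4,-1]]) - 4·det([[1,-1],[-1,-1]]) + -1·det([[1,4],[-1,-4]])
    = 2·(4·-1 - -1·-4) - 4·(1·-1 - -1·-1) + -1·(1·-4 - 4·-1)
    = 2·-8 - 4·-2 + -1·0
    = -16 + 8 + 0 = -8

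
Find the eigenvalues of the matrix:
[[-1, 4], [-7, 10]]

Characteristic equation: det(A - λI) = 0
λ² - (trace)λ + (det) = 0
trace = -1 + 10 = 9, det = (-1)(10) - (4)(-7) = 18
λ² - (9)λ + (18) = 0
λ = (9 ± √((9)² - 4·(18))) / 2 = (9 ± √9) / 2
Solving: λ = 3, 6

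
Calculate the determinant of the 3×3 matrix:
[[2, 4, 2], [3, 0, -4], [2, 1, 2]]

Expansion along first row:
det = 2·det([[0,-4],[1,2]]) - 4·det([[3,-4],[2,2]]) + 2·det([[3,0],[2,1]])
    = 2·(0·2 - -4·1) - 4·(3·2 - -4·2) + 2·(3·1 - 0·2)
    = 2·4 - 4·14 + 2·3
    = 8 + -56 + 6 = -42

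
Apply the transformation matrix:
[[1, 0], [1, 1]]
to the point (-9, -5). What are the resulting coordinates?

Matrix multiplication:
[[1, 0], [1, 1]] × [-9, -5]ᵀ
= [(1)(-9) + (0)(-5), (1)(-9) + (1)(-5)]ᵀ
= [-9, -14]ᵀ
Result: (-9, -14)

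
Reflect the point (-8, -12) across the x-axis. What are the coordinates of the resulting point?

Reflection across x-axis: (-8, -12) → (-8, 12)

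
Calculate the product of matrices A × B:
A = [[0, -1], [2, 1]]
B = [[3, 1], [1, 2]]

Matrix multiplication:
C[0][0] = 0×3 + -1×1 = -1
C[0][1] = 0×1 + -1×2 = -2
C[1][0] = 2×3 + 1×1 = 7
C[1][1] = 2×1 + 1×2 = 4
Result: [[-1, -2], [7, 4]]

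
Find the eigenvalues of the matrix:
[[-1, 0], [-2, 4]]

Characteristic equation: det(A - λI) = 0
λ² - (trace)λ + (det) = 0
trace = -1 + 4 = 3, det = (-1)(4) - (0)(-2) = -4
λ² - (3)λ + (-4) = 0
λ = (3 ± √((3)² - 4·(-4))) / 2 = (3 ± √25) / 2
Solving: λ = -1, 4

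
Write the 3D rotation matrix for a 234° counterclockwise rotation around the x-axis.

Rotation matrix for counterclockwise 234° around x-axis:
cos(234°) = -0.5878, sin(234°) = -0.8090
Result: [[1, 0, 0], [0, -0.5878, 0.8090], [0, -0.8090, -0.5878]]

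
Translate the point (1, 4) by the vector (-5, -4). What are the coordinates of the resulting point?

Translation by (-5, -4) (homogeneous matrix [[1, 0, -5], [0, 1, -4], [0, 0, 1]]):
x' = 1 + -5 = -4
y' = 4 + -4 = 0
Result: (-4, 0)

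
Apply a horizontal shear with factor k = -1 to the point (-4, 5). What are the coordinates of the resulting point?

Shear matrix for horizontal shear with factor k = -1:
[[1, -1], [0, 1]]
Result: (-4, 5) → (-9, 5)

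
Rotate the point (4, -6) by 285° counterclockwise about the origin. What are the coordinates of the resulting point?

Rotation matrix for 285°: [[cos 285°, -sin 285°], [sin 285°, cos 285°]] ≈ [[0.258819, 0.965926], [-0.965926, 0.258819]]
[[0.258819, 0.965926], [-0.965926, 0.258819]] × [4, -6]ᵀ ≈ [-4.7603, -5.4166]ᵀ
Result: (-4.7603, -5.4166)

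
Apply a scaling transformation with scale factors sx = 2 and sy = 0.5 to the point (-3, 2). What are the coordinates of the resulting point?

Scaling matrix:
[[2, 0], [0, 0.50]]
Result: (-3 × 2, 2 × 0.5) = (-6, 1)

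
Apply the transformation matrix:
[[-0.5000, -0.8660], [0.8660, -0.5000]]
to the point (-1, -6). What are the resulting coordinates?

Matrix multiplication:
[[-0.5000, -0.8660], [0.8660, -0.5000]] × [-1, -6]ᵀ
= [(-0.5000)(-1) + (-0.8660)(-6), (0.8660)(-1) + (-0.5000)(-6)]ᵀ
= [5.6960, 2.1340]ᵀ
Result: (5.6960, 2.1340)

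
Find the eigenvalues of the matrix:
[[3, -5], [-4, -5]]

Characteristic equation: det(A - λI) = 0
λ² - (trace)λ + (det) = 0
trace = 3 + -5 = -2, det = (3)(-5) - (-5)(-4) = -35
λ² - (-2)λ + (-35) = 0
λ = (-2 ± √((-2)² - 4·(-35))) / 2 = (-2 ± √144) / 2
Solving: λ = -7, 5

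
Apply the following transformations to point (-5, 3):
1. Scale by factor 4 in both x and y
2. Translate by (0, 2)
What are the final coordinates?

Step 1: Scale (-5, 3) by 4 → (-20, 12)
Step 2: Translate by (0, 2) → (-20, 14)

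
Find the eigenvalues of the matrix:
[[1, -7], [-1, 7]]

Characteristic equation: det(A - λI) = 0
λ² - (trace)λ + (det) = 0
trace = 1 + 7 = 8, det = (1)(7) - (-7)(-1) = 0
λ² - (8)λ + (0) = 0
λ = (8 ± √((8)² - 4·(0))) / 2 = (8 ± √64) / 2
Solving: λ = 0, 8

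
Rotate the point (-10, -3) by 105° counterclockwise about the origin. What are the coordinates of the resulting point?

Rotation matrix for 105°: [[cos 105°, -sin 105°], [sin 105°, cos 105°]] ≈ [[-0.258819, -0.965926], [0.965926, -0.258819]]
[[-0.258819, -0.965926], [0.965926, -0.258819]] × [-10, -3]ᵀ ≈ [5.4860, -8.8828]ᵀ
Result: (5.4860, -8.8828)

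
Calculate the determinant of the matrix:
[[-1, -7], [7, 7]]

For a 2×2 matrix [[a, b], [c, d]], det = ad - bc
det = (-1)(7) - (-7)(7) = -7 - -49 = 42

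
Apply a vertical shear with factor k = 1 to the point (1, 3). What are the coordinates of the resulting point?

Shear matrix for vertical shear with factor k = 1:
[[1, 0], [1, 1]]
Result: (1, 3) → (1, 4)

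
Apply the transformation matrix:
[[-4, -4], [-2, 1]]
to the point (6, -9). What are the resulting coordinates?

Matrix multiplication:
[[-4, -4], [-2, 1]] × [6, -9]ᵀ
= [(-4)(6) + (-4)(-9), (-2)(6) + (1)(-9)]ᵀ
= [12, -21]ᵀ
Result: (12, -21)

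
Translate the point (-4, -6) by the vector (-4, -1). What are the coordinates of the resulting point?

Translation by (-4, -1) (homogeneous matrix [[1, 0, -4], [0, 1, -1], [0, 0, 1]]):
x' = -4 + -4 = -8
y' = -6 + -1 = -7
Result: (-8, -7)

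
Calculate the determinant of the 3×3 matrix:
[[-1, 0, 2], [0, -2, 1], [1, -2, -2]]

Expansion along first row:
det = -1·det([[-2,1],[-2,-2]]) - 0·det([[0,1],[1,-2]]) + 2·det([[0,-2],[1,-2]])
    = -1·(-2·-2 - 1·-2) - 0·(0·-2 - 1·1) + 2·(0·-2 - -2·1)
    = -1·6 - 0·-1 + 2·2
    = -6 + 0 + 4 = -2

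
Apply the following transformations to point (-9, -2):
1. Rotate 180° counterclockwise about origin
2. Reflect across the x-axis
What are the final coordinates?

Step 1: Rotate 180° → (9, 2)
Step 2: Reflect across x-axis → (9, -2)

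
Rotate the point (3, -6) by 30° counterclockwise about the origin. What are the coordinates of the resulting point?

Rotation matrix for 30°: [[cos 30°, -sin 30°], [sin 30°, cos 30°]] ≈ [[0.866025, -0.500000], [0.500000, 0.866025]]
[[0.866025, -0.500000], [0.500000, 0.866025]] × [3, -6]ᵀ ≈ [5.5981, -3.6962]ᵀ
Result: (5.5981, -3.6962)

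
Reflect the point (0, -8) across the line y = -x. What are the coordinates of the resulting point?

Reflection across line y = -x: (0, -8) → (8, 0)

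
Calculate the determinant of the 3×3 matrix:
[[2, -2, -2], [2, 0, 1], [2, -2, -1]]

Expansion along first row:
det = 2·det([[0,1],[-2,-1]]) - -2·det([[2,1],[2,-1]]) + -2·det([[2,0],[2,-2]])
    = 2·(0·-1 - 1·-2) - -2·(2·-1 - 1·2) + -2·(2·-2 - 0·2)
    = 2·2 - -2·-4 + -2·-4
    = 4 + -8 + 8 = 4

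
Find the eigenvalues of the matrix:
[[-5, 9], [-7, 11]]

Characteristic equation: det(A - λI) = 0
λ² - (trace)λ + (det) = 0
trace = -5 + 11 = 6, det = (-5)(11) - (9)(-7) = 8
λ² - (6)λ + (8) = 0
λ = (6 ± √((6)² - 4·(8))) / 2 = (6 ± √4) / 2
Solving: λ = 2, 4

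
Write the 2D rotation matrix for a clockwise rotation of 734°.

Rotation matrix formula: [[cos θ, -sin θ], [sin θ, cos θ]]
A clockwise rotation by 734° is equivalent to a counterclockwise rotation by -734°.
For θ = -734°:
cos(-734°) = 0.9703
sin(-734°) = -0.2419
Result: [[0.9703, 0.2419], [-0.2419, 0.9703]]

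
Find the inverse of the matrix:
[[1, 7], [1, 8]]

For [[a,b],[c,d]], inverse = (1/det)·[[d,-b],[-c,a]]
det = (1)(8) - (7)(1) = 8 - 7 = 1
Inverse = [[8, -7], [-1, 1]]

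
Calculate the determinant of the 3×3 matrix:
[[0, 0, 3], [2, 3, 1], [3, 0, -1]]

Expansion along first row:
det = 0·det([[3,1],[0,-1]]) - 0·det([[2,1],[3,-1]]) + 3·det([[2,3],[3,0]])
    = 0·(3·-1 - 1·0) - 0·(2·-1 - 1·3) + 3·(2·0 - 3·3)
    = 0·-3 - 0·-5 + 3·-9
    = 0 + 0 + -27 = -27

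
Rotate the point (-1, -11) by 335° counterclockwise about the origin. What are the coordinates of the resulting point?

Rotation matrix for 335°: [[cos 335°, -sin 335°], [sin 335°, cos 335°]] ≈ [[0.906308, 0.422618], [-0.422618, 0.906308]]
[[0.906308, 0.422618], [-0.422618, 0.906308]] × [-1, -11]ᵀ ≈ [-5.5551, -9.5468]ᵀ
Result: (-5.5551, -9.5468)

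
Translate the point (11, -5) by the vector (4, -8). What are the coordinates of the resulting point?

Translation by (4, -8) (homogeneous matrix [[1, 0, 4], [0, 1, -8], [0, 0, 1]]):
x' = 11 + 4 = 15
y' = -5 + -8 = -13
Result: (15, -13)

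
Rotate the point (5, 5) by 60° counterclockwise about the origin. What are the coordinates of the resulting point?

Rotation matrix for 60°: [[cos 60°, -sin 60°], [sin 60°, cos 60°]] ≈ [[0.500000, -0.866025], [0.866025, 0.500000]]
[[0.500000, -0.866025], [0.866025, 0.500000]] × [5, 5]ᵀ ≈ [-1.8301, 6.8301]ᵀ
Result: (-1.8301, 6.8301)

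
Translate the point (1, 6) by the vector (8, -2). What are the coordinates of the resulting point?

Translation by (8, -2) (homogeneous matrix [[1, 0, 8], [0, 1, -2], [0, 0, 1]]):
x' = 1 + 8 = 9
y' = 6 + -2 = 4
Result: (9, 4)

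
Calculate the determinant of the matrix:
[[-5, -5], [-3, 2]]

For a 2×2 matrix [[a, b], [c, d]], det = ad - bc
det = (-5)(2) - (-5)(-3) = -10 - 15 = -25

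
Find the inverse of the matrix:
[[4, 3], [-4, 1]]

For [[a,b],[c,d]], inverse = (1/det)·[[d,-b],[-c,a]]
det = (4)(1) - (3)(-4) = 4 - -12 = 16
Inverse = (1/16)·[[1, -3], [4, 4]]
= [[1/16, -3/16], [1/4, 1/4]]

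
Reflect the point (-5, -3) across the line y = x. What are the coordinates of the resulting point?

Reflection across line y = x: (-5, -3) → (-3, -5)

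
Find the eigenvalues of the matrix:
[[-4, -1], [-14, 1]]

Characteristic equation: det(A - λI) = 0
λ² - (trace)λ + (det) = 0
trace = -4 + 1 = -3, det = (-4)(1) - (-1)(-14) = -18
λ² - (-3)λ + (-18) = 0
λ = (-3 ± √((-3)² - 4·(-18))) / 2 = (-3 ± √81) / 2
Solving: λ = -6, 3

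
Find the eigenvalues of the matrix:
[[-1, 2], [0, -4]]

Characteristic equation: det(A - λI) = 0
λ² - (trace)λ + (det) = 0
trace = -1 + -4 = -5, det = (-1)(-4) - (2)(0) = 4
λ² - (-5)λ + (4) = 0
λ = (-5 ± √((-5)² - 4·(4))) / 2 = (-5 ± √9) / 2
Solving: λ = -4, -1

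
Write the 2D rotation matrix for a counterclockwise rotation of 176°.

Rotation matrix formula: [[cos θ, -sin θ], [sin θ, cos θ]]
For θ = 176°:
cos(176°) = -0.9976
sin(176°) = 0.0698
Result: [[-0.9976, -0.0698], [0.0698, -0.9976]]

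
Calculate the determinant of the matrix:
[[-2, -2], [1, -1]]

For a 2×2 matrix [[a, b], [c, d]], det = ad - bc
det = (-2)(-1) - (-2)(1) = 2 - -2 = 4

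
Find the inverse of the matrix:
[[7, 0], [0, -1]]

For [[a,b],[c,d]], inverse = (1/det)·[[d,-b],[-c,a]]
det = (7)(-1) - (0)(0) = -7 - 0 = -7
Inverse = (1/-7)·[[-1, 0], [0, 7]]
= [[1/7, 0], [0, -1]]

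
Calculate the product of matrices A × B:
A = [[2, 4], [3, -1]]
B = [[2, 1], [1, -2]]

Matrix multiplication:
C[0][0] = 2×2 + 4×1 = 8
C[0][1] = 2×1 + 4×-2 = -6
C[1][0] = 3×2 + -1×1 = 5
C[1][1] = 3×1 + -1×-2 = 5
Result: [[8, -6], [5, 5]]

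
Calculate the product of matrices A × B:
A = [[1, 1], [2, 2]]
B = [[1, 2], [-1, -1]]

Matrix multiplication:
C[0][0] = 1×1 + 1×-1 = 0
C[0][1] = 1×2 + 1×-1 = 1
C[1][0] = 2×1 + 2×-1 = 0
C[1][1] = 2×2 + 2×-1 = 2
Result: [[0, 1], [0, 2]]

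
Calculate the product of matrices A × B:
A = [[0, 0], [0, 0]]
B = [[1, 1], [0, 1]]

Matrix multiplication:
C[0][0] = 0×1 + 0×0 = 0
C[0][1] = 0×1 + 0×1 = 0
C[1][0] = 0×1 + 0×0 = 0
C[1][1] = 0×1 + 0×1 = 0
Result: [[0, 0], [0, 0]]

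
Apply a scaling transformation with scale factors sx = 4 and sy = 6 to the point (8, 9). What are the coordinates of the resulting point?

Scaling matrix:
[[4, 0], [0, 6]]
Result: (8 × 4, 9 × 6) = (32, 54)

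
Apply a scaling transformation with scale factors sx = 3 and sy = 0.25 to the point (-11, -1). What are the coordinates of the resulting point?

Scaling matrix:
[[3, 0], [0, 0.25]]
Result: (-11 × 3, -1 × 0.25) = (-33, -0.25)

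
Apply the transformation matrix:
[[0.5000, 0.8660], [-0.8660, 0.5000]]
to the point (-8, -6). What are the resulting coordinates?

Matrix multiplication:
[[0.5000, 0.8660], [-0.8660, 0.5000]] × [-8, -6]ᵀ
= [(0.5000)(-8) + (0.8660)(-6), (-0.8660)(-8) + (0.5000)(-6)]ᵀ
= [-9.1960, 3.9280]ᵀ
Result: (-9.1960, 3.9280)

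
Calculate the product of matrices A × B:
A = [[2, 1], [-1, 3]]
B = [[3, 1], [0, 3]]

Matrix multiplication:
C[0][0] = 2×3 + 1×0 = 6
C[0][1] = 2×1 + 1×3 = 5
C[1][0] = -1×3 + 3×0 = -3
C[1][1] = -1×1 + 3×3 = 8
Result: [[6, 5], [-3, 8]]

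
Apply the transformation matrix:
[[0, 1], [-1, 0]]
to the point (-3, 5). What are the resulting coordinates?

Matrix multiplication:
[[0, 1], [-1, 0]] × [-3, 5]ᵀ
= [(0)(-3) + (1)(5), (-1)(-3) + (0)(5)]ᵀ
= [5, 3]ᵀ
Result: (5, 3)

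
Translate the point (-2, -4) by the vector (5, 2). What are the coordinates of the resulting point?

Translation by (5, 2) (homogeneous matrix [[1, 0, 5], [0, 1, 2], [0, 0, 1]]):
x' = -2 + 5 = 3
y' = -4 + 2 = -2
Result: (3, -2)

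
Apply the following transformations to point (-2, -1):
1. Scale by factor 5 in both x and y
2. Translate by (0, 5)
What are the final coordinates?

Step 1: Scale (-2, -1) by 5 → (-10, -5)
Step 2: Translate by (0, 5) → (-10, 0)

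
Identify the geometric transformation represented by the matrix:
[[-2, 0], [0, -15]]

This matrix represents: non-uniform scaling by sx = -2, sy = -15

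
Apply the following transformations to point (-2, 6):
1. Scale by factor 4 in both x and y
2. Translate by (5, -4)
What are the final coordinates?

Step 1: Scale (-2, 6) by 4 → (-8, 24)
Step 2: Translate by (5, -4) → (-3, 20)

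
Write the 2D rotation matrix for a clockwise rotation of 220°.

Rotation matrix formula: [[cos θ, -sin θ], [sin θ, cos θ]]
A clockwise rotation by 220° is equivalent to a counterclockwise rotation by -220°.
For θ = -220°:
cos(-220°) = -0.7660
sin(-220°) = 0.6428
Result: [[-0.7660, -0.6428], [0.6428, -0.7660]]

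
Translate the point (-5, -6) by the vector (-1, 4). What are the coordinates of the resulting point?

Translation by (-1, 4) (homogeneous matrix [[1, 0, -1], [0, 1, 4], [0, 0, 1]]):
x' = -5 + -1 = -6
y' = -6 + 4 = -2
Result: (-6, -2)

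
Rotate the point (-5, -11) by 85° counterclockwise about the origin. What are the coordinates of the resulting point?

Rotation matrix for 85°: [[cos 85°, -sin 85°], [sin 85°, cos 85°]] ≈ [[0.087156, -0.996195], [0.996195, 0.087156]]
[[0.087156, -0.996195], [0.996195, 0.087156]] × [-5, -11]ᵀ ≈ [10.5224, -5.9397]ᵀ
Result: (10.5224, -5.9397)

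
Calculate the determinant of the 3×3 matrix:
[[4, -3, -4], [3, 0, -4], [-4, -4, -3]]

Expansion along first row:
det = 4·det([[0,-4],[-4,-3]]) - -3·det([[3,-4],[-4,-3]]) + -4·det([[3,0],[-4,-4]])
    = 4·(0·-3 - -4·-4) - -3·(3·-3 - -4·-4) + -4·(3·-4 - 0·-4)
    = 4·-16 - -3·-25 + -4·-12
    = -64 + -75 + 48 = -91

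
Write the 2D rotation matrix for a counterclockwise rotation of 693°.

Rotation matrix formula: [[cos θ, -sin θ], [sin θ, cos θ]]
For θ = 693°:
cos(693°) = 0.8910
sin(693°) = -0.4540
Result: [[0.8910, 0.4540], [-0.4540, 0.8910]]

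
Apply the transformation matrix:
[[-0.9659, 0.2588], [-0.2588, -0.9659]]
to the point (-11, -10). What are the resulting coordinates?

Matrix multiplication:
[[-0.9659, 0.2588], [-0.2588, -0.9659]] × [-11, -10]ᵀ
= [(-0.9659)(-11) + (0.2588)(-10), (-0.2588)(-11) + (-0.9659)(-10)]ᵀ
= [8.0369, 12.5058]ᵀ
Result: (8.0369, 12.5058)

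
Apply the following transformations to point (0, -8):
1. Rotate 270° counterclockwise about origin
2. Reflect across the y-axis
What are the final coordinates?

Step 1: Rotate 270° → (-8, 0)
Step 2: Reflect across y-axis → (8, 0)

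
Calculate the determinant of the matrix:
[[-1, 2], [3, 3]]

For a 2×2 matrix [[a, b], [c, d]], det = ad - bc
det = (-1)(3) - (2)(3) = -3 - 6 = -9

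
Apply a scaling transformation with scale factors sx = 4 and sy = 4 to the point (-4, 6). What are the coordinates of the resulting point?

Scaling matrix:
[[4, 0], [0, 4]]
Result: (-4 × 4, 6 × 4) = (-16, 24)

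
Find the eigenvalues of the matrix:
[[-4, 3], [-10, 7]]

Characteristic equation: det(A - λI) = 0
λ² - (trace)λ + (det) = 0
trace = -4 + 7 = 3, det = (-4)(7) - (3)(-10) = 2
λ² - (3)λ + (2) = 0
λ = (3 ± √((3)² - 4·(2))) / 2 = (3 ± √1) / 2
Solving: λ = 1, 2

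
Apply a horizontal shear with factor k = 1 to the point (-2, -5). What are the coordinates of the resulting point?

Shear matrix for horizontal shear with factor k = 1:
[[1, 1], [0, 1]]
Result: (-2, -5) → (-7, -5)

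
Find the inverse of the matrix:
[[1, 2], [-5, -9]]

For [[a,b],[c,d]], inverse = (1/det)·[[d,-b],[-c,a]]
det = (1)(-9) - (2)(-5) = -9 - -10 = 1
Inverse = [[-9, -2], [5, 1]]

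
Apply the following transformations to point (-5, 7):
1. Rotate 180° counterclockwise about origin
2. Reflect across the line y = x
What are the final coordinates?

Step 1: Rotate 180° → (5, -7)
Step 2: Reflect across line y = x → (-7, 5)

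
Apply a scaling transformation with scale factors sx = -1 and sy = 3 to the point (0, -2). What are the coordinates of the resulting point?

Scaling matrix:
[[-1, 0], [0, 3]]
Result: (0 × -1, -2 × 3) = (0, -6)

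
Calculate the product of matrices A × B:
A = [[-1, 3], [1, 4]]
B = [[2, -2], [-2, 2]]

Matrix multiplication:
C[0][0] = -1×2 + 3×-2 = -8
C[0][1] = -1×-2 + 3×2 = 8
C[1][0] = 1×2 + 4×-2 = -6
C[1][1] = 1×-2 + 4×2 = 6
Result: [[-8, 8], [-6, 6]]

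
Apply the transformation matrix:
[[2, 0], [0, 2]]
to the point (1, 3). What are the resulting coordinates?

Matrix multiplication:
[[2, 0], [0, 2]] × [1, 3]ᵀ
= [(2)(1) + (0)(3), (0)(1) + (2)(3)]ᵀ
= [2, 6]ᵀ
Result: (2, 6)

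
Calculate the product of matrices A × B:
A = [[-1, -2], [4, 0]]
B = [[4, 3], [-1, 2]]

Matrix multiplication:
C[0][0] = -1×4 + -2×-1 = -2
C[0][1] = -1×3 + -2×2 = -7
C[1][0] = 4×4 + 0×-1 = 16
C[1][1] = 4×3 + 0×2 = 12
Result: [[-2, -7], [16, 12]]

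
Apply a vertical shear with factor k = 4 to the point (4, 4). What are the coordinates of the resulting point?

Shear matrix for vertical shear with factor k = 4:
[[1, 0], [4, 1]]
Result: (4, 4) → (4, 20)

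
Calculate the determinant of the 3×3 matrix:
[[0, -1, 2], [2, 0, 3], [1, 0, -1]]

Expansion along first row:
det = 0·det([[0,3],[0,-1]]) - -1·det([[2,3],[1,-1]]) + 2·det([[2,0],[1,0]])
    = 0·(0·-1 - 3·0) - -1·(2·-1 - 3·1) + 2·(2·0 - 0·1)
    = 0·0 - -1·-5 + 2·0
    = 0 + -5 + 0 = -5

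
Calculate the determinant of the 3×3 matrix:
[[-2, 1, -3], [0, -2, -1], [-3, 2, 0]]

Expansion along first row:
det = -2·det([[-2,-1],[2,0]]) - 1·det([[0,-1],[-3,0]]) + -3·det([[0,-2],[-3,2]])
    = -2·(-2·0 - -1·2) - 1·(0·0 - -1·-3) + -3·(0·2 - -2·-3)
    = -2·2 - 1·-3 + -3·-6
    = -4 + 3 + 18 = 17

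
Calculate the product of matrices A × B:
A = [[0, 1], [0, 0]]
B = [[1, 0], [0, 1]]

Matrix multiplication:
C[0][0] = 0×1 + 1×0 = 0
C[0][1] = 0×0 + 1×1 = 1
C[1][0] = 0×1 + 0×0 = 0
C[1][1] = 0×0 + 0×1 = 0
Result: [[0, 1], [0, 0]]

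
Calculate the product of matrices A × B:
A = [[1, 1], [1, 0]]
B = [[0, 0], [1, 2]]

Matrix multiplication:
C[0][0] = 1×0 + 1×1 = 1
C[0][1] = 1×0 + 1×2 = 2
C[1][0] = 1×0 + 0×1 = 0
C[1][1] = 1×0 + 0×2 = 0
Result: [[1, 2], [0, 0]]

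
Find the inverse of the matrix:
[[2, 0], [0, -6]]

For [[a,b],[c,d]], inverse = (1/det)·[[d,-b],[-c,a]]
det = (2)(-6) - (0)(0) = -12 - 0 = -12
Inverse = (1/-12)·[[-6, 0], [0, 2]]
= [[1/2, 0], [0, -1/6]]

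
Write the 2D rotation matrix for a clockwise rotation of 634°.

Rotation matrix formula: [[cos θ, -sin θ], [sin θ, cos θ]]
A clockwise rotation by 634° is equivalent to a counterclockwise rotation by -634°.
For θ = -634°:
cos(-634°) = 0.0698
sin(-634°) = 0.9976
Result: [[0.0698, -0.9976], [0.9976, 0.0698]]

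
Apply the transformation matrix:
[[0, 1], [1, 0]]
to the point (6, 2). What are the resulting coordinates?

Matrix multiplication:
[[0, 1], [1, 0]] × [6, 2]ᵀ
= [(0)(6) + (1)(2), (1)(6) + (0)(2)]ᵀ
= [2, 6]ᵀ
Result: (2, 6)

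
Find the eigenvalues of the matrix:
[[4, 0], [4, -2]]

Characteristic equation: det(A - λI) = 0
λ² - (trace)λ + (det) = 0
trace = 4 + -2 = 2, det = (4)(-2) - (0)(4) = -8
λ² - (2)λ + (-8) = 0
λ = (2 ± √((2)² - 4·(-8))) / 2 = (2 ± √36) / 2
Solving: λ = -2, 4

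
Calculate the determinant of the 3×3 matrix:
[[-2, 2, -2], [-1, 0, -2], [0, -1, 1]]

Expansion along first row:
det = -2·det([[0,-2],[-1,1]]) - 2·det([[-1,-2],[0,1]]) + -2·det([[-1,0],[0,-1]])
    = -2·(0·1 - -2·-1) - 2·(-1·1 - -2·0) + -2·(-1·-1 - 0·0)
    = -2·-2 - 2·-1 + -2·1
    = 4 + 2 + -2 = 4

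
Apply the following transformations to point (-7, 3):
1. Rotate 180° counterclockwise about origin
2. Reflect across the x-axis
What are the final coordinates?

Step 1: Rotate 180° → (7, -3)
Step 2: Reflect across x-axis → (7, 3)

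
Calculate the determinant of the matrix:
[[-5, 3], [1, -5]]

For a 2×2 matrix [[a, b], [c, d]], det = ad - bc
det = (-5)(-5) - (3)(1) = 25 - 3 = 22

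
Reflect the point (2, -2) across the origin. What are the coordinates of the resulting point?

Reflection across origin: (2, -2) → (-2, 2)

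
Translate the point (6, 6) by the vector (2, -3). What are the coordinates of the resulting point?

Translation by (2, -3) (homogeneous matrix [[1, 0, 2], [0, 1, -3], [0, 0, 1]]):
x' = 6 + 2 = 8
y' = 6 + -3 = 3
Result: (8, 3)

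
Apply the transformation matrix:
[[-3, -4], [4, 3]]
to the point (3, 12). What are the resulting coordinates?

Matrix multiplication:
[[-3, -4], [4, 3]] × [3, 12]ᵀ
= [(-3)(3) + (-4)(12), (4)(3) + (3)(12)]ᵀ
= [-57, 48]ᵀ
Result: (-57, 48)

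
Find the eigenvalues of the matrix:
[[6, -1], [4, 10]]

Characteristic equation: det(A - λI) = 0
λ² - (trace)λ + (det) = 0
trace = 6 + 10 = 16, det = (6)(10) - (-1)(4) = 64
λ² - (16)λ + (64) = 0
λ = (16 ± √((16)² - 4·(64))) / 2 = (16 ± √0) / 2
Solving: λ = 8, 8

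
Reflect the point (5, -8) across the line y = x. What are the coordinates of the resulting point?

Reflection across line y = x: (5, -8) → (-8, 5)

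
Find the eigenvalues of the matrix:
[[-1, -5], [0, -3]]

Characteristic equation: det(A - λI) = 0
λ² - (trace)λ + (det) = 0
trace = -1 + -3 = -4, det = (-1)(-3) - (-5)(0) = 3
λ² - (-4)λ + (3) = 0
λ = (-4 ± √((-4)² - 4·(3))) / 2 = (-4 ± √4) / 2
Solving: λ = -3, -1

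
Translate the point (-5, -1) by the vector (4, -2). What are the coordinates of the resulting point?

Translation by (4, -2) (homogeneous matrix [[1, 0, 4], [0, 1, -2], [0, 0, 1]]):
x' = -5 + 4 = -1
y' = -1 + -2 = -3
Result: (-1, -3)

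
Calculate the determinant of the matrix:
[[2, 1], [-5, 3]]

For a 2×2 matrix [[a, b], [c, d]], det = ad - bc
det = (2)(3) - (1)(-5) = 6 - -5 = 11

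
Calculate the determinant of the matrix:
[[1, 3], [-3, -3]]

For a 2×2 matrix [[a, b], [c, d]], det = ad - bc
det = (1)(-3) - (3)(-3) = -3 - -9 = 6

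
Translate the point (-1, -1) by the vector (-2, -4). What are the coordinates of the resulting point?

Translation by (-2, -4) (homogeneous matrix [[1, 0, -2], [0, 1, -4], [0, 0, 1]]):
x' = -1 + -2 = -3
y' = -1 + -4 = -5
Result: (-3, -5)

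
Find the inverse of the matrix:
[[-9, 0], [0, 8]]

For [[a,b],[c,d]], inverse = (1/det)·[[d,-b],[-c,a]]
det = (-9)(8) - (0)(0) = -72 - 0 = -72
Inverse = (1/-72)·[[8, 0], [0, -9]]
= [[-1/9, 0], [0, 1/8]]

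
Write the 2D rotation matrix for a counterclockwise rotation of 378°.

Rotation matrix formula: [[cos θ, -sin θ], [sin θ, cos θ]]
For θ = 378°:
cos(378°) = 0.9511
sin(378°) = 0.3090
Result: [[0.9511, -0.3090], [0.3090, 0.9511]]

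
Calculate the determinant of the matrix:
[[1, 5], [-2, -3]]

For a 2×2 matrix [[a, b], [c, d]], det = ad - bc
det = (1)(-3) - (5)(-2) = -3 - -10 = 7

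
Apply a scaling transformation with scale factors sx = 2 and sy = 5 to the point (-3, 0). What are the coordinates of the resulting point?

Scaling matrix:
[[2, 0], [0, 5]]
Result: (-3 × 2, 0 × 5) = (-6, 0)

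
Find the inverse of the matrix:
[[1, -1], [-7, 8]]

For [[a,b],[c,d]], inverse = (1/det)·[[d,-b],[-c,a]]
det = (1)(8) - (-1)(-7) = 8 - 7 = 1
Inverse = [[8, 1], [7, 1]]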